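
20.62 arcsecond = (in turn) 1.591e-05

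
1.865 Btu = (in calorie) 470.3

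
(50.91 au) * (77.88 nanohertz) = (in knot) 1.153e+06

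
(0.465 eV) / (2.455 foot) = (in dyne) 9.956e-15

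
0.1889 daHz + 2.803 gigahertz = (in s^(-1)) 2.803e+09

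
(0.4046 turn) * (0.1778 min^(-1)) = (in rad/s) 0.007533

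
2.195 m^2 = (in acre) 0.0005424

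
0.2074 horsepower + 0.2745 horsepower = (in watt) 359.4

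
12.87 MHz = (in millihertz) 1.287e+10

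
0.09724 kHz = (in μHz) 9.724e+07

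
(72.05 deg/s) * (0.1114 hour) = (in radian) 504.3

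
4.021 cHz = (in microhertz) 4.021e+04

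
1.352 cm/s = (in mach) 3.971e-05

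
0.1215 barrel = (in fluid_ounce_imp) 679.9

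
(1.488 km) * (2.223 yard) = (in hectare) 0.3025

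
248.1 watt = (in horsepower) 0.3327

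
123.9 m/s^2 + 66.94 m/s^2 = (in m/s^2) 190.8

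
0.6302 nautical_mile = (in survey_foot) 3829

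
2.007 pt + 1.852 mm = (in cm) 0.256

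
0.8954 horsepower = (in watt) 667.7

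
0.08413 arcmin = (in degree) 0.001402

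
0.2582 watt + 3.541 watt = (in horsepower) 0.005095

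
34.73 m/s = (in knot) 67.51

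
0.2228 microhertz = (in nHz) 222.8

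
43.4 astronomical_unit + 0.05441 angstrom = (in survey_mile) 4.034e+09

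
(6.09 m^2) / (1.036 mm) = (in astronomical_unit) 3.929e-08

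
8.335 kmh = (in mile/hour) 5.179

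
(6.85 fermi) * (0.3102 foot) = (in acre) 1.6e-19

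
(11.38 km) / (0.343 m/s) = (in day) 0.384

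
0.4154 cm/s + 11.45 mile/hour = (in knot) 9.958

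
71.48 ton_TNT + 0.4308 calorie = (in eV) 1.867e+30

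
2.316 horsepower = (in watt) 1727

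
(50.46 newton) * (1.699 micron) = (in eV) 5.351e+14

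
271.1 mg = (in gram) 0.2711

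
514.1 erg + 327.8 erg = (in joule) 8.419e-05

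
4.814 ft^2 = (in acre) 0.0001105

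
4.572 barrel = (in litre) 726.9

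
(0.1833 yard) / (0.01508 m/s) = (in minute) 0.1852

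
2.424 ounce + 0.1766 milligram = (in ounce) 2.424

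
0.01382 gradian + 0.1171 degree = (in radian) 0.002261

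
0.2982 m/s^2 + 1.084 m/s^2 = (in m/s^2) 1.382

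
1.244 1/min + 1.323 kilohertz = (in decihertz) 1.323e+04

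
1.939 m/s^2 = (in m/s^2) 1.939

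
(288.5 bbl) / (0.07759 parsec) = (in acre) 4.734e-18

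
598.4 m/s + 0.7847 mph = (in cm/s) 5.988e+04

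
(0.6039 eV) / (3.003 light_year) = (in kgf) 3.473e-37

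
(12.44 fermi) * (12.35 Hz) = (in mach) 4.512e-16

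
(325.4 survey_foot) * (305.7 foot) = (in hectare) 0.9242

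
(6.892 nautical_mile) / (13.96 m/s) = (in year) 2.899e-05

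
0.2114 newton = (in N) 0.2114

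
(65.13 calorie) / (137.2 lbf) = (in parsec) 1.447e-17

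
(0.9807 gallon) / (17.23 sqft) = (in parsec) 7.516e-20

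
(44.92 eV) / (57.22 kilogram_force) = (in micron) 1.283e-14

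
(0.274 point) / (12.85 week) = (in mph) 2.782e-11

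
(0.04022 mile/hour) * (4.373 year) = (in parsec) 8.036e-11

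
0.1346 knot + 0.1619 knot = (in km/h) 0.5491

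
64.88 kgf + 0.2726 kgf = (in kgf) 65.15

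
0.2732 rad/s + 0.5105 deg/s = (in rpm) 2.694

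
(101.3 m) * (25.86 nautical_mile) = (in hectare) 485.2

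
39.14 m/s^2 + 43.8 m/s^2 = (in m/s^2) 82.94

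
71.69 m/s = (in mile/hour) 160.4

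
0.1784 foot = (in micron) 5.438e+04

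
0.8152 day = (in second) 7.043e+04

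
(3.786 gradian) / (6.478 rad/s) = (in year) 2.911e-10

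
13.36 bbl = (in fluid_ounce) 7.182e+04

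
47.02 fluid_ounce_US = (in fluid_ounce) 47.02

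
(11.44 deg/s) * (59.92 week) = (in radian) 7.236e+06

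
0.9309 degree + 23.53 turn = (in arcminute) 5.083e+05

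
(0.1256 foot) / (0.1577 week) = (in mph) 8.979e-07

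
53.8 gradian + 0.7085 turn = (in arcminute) 1.821e+04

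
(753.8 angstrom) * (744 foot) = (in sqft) 0.000184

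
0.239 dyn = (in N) 2.39e-06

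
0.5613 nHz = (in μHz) 0.0005613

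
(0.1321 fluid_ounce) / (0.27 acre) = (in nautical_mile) 1.931e-12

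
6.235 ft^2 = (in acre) 0.0001431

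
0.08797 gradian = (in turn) 0.0002199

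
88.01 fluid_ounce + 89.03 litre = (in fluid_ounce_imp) 3225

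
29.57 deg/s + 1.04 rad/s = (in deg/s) 89.16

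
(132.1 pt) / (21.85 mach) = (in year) 1.986e-13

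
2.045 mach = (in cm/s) 6.963e+04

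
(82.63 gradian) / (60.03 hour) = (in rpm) 5.735e-05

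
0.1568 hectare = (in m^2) 1568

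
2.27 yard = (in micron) 2.076e+06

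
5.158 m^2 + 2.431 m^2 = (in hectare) 0.0007589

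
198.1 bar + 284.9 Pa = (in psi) 2873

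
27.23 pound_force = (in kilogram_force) 12.35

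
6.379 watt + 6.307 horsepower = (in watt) 4710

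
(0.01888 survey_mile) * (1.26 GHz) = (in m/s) 3.828e+10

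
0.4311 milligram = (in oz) 1.521e-05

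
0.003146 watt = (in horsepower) 4.219e-06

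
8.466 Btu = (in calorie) 2135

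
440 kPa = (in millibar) 4400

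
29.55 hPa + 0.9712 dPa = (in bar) 0.02955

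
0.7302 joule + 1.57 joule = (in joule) 2.3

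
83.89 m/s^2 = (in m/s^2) 83.89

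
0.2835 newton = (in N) 0.2835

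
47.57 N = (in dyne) 4.757e+06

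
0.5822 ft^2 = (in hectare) 5.409e-06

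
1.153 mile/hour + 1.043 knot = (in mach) 0.00309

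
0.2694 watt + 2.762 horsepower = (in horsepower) 2.762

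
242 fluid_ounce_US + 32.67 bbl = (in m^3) 5.201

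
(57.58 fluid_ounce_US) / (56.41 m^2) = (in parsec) 9.783e-22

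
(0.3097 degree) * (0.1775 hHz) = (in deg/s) 5.497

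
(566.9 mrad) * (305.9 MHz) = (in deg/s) 9.936e+09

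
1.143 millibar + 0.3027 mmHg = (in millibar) 1.547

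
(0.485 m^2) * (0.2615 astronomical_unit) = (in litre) 1.897e+13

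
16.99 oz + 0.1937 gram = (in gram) 481.9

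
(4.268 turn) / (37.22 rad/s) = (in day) 8.339e-06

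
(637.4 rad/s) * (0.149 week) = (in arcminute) 1.975e+11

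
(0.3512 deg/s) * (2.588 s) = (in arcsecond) 3272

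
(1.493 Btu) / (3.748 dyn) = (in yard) 4.596e+07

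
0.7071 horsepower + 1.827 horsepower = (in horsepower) 2.534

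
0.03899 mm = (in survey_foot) 0.0001279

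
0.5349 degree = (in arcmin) 32.09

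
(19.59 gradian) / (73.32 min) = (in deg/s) 0.004008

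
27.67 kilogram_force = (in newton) 271.4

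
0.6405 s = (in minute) 0.01067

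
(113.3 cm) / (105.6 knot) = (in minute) 0.0003476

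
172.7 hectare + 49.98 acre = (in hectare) 192.9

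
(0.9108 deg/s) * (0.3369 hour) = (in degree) 1105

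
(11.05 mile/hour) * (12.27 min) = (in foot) 1.193e+04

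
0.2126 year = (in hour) 1862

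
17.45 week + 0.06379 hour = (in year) 0.3347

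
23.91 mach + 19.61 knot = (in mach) 23.94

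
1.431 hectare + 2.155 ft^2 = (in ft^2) 1.54e+05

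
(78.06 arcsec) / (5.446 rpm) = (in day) 7.68e-09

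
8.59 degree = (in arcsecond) 3.092e+04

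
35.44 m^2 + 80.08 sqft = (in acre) 0.0106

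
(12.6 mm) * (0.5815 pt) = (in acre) 6.387e-10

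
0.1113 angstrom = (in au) 7.44e-23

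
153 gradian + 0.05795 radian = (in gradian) 156.7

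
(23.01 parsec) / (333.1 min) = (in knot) 6.906e+13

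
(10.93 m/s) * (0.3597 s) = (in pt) 1.114e+04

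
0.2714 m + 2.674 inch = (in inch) 13.36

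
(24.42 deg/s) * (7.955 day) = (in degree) 1.678e+07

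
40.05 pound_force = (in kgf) 18.17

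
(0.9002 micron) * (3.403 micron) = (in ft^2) 3.297e-11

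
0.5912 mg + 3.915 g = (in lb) 0.008632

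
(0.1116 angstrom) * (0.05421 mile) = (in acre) 2.406e-13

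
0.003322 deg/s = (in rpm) 0.0005537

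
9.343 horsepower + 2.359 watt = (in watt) 6969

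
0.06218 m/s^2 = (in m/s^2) 0.06218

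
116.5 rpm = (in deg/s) 699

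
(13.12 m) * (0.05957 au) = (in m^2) 1.169e+11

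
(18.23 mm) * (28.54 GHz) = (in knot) 1.011e+09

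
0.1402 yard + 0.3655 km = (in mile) 0.2272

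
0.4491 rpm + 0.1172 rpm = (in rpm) 0.5663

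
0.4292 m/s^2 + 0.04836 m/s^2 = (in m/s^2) 0.4776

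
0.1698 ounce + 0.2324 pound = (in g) 110.2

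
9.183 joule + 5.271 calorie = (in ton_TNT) 7.466e-09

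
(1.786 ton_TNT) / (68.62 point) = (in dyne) 3.087e+16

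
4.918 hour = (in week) 0.02927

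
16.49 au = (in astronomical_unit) 16.49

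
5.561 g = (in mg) 5561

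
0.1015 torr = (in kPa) 0.01353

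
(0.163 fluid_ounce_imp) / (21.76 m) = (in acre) 5.259e-11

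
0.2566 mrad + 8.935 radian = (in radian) 8.935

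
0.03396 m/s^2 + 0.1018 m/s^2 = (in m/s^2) 0.1358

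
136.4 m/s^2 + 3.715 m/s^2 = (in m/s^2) 140.1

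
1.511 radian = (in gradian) 96.19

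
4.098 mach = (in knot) 2712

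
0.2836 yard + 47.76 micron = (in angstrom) 2.594e+09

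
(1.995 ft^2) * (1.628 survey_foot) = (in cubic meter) 0.09197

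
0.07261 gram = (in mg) 72.61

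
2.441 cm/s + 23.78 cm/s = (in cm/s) 26.22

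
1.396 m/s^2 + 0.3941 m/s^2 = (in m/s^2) 1.79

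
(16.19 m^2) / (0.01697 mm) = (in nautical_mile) 515.1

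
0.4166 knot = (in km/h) 0.7715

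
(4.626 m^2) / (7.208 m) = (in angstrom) 6.418e+09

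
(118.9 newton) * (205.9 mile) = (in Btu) 3.734e+04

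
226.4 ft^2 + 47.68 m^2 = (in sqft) 739.6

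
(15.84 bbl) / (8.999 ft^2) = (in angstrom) 3.012e+10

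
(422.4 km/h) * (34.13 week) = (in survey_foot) 7.946e+09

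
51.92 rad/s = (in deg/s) 2975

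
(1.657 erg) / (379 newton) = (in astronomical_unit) 2.923e-21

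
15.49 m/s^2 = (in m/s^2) 15.49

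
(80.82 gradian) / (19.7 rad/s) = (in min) 0.001074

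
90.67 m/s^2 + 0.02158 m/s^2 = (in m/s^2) 90.69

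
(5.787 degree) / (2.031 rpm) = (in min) 0.007915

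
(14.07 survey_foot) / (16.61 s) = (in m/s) 0.2582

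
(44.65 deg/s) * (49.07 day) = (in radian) 3.304e+06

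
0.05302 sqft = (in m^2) 0.004926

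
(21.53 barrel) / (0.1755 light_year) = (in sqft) 2.219e-14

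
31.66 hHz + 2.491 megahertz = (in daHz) 2.494e+05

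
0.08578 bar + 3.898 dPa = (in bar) 0.08578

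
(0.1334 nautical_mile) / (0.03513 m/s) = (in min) 117.2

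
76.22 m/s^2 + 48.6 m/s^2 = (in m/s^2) 124.8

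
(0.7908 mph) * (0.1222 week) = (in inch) 1.029e+06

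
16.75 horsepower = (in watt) 1.249e+04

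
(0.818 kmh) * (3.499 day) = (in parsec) 2.226e-12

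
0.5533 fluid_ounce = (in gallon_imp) 0.003599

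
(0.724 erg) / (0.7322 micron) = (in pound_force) 0.02223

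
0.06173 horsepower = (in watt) 46.03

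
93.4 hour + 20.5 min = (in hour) 93.74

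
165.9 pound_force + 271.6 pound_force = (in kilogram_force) 198.4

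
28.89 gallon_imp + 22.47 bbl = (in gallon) 978.4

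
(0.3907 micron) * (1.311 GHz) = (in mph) 1146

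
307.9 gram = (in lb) 0.6788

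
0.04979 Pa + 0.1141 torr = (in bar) 0.0001526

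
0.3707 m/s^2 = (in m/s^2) 0.3707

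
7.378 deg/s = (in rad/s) 0.1288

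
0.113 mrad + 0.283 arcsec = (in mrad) 0.1144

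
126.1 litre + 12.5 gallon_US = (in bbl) 1.091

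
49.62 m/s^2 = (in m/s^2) 49.62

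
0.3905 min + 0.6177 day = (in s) 5.339e+04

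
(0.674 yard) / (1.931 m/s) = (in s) 0.3192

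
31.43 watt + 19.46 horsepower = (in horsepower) 19.5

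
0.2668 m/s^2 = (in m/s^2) 0.2668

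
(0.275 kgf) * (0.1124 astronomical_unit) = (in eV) 2.83e+29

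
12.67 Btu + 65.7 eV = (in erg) 1.337e+11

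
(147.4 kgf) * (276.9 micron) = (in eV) 2.498e+18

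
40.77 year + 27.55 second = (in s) 1.286e+09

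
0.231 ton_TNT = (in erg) 9.665e+15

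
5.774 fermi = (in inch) 2.273e-13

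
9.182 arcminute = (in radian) 0.002671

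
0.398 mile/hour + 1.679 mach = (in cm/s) 5.719e+04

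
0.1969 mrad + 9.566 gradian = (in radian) 0.1505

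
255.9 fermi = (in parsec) 8.293e-30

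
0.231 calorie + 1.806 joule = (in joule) 2.773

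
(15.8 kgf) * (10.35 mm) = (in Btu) 0.00152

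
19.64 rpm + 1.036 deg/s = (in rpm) 19.81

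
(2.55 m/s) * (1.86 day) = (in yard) 4.482e+05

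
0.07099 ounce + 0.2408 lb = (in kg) 0.1112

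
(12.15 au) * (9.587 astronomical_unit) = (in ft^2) 2.806e+25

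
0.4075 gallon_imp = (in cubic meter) 0.001853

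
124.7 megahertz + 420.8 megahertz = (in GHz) 0.5455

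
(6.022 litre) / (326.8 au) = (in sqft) 1.326e-15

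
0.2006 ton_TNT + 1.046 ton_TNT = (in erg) 5.216e+16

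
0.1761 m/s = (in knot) 0.3423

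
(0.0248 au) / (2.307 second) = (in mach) 4.723e+06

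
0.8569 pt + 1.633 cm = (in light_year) 1.758e-18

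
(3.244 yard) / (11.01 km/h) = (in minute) 0.01617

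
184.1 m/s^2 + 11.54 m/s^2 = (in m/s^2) 195.6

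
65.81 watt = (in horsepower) 0.08825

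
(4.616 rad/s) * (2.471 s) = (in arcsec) 2.353e+06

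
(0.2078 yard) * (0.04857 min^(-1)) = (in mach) 4.517e-07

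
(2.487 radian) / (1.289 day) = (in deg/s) 0.001279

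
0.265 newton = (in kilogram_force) 0.02702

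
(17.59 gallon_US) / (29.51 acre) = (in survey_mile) 3.465e-10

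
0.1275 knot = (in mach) 0.0001926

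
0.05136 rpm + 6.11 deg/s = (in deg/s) 6.418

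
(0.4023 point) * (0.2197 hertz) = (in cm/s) 0.003118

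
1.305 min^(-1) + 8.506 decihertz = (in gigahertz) 8.724e-10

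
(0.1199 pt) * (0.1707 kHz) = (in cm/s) 0.722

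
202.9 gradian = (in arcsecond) 6.574e+05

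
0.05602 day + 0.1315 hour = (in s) 5314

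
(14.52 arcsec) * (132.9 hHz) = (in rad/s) 0.9355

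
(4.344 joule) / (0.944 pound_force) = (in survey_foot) 3.394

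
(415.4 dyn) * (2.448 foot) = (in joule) 0.0031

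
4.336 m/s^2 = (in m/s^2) 4.336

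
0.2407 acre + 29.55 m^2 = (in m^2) 1004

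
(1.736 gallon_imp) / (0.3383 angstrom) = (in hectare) 2.333e+04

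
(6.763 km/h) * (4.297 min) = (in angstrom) 4.843e+12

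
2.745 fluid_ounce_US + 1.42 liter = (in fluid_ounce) 50.76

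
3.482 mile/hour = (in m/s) 1.557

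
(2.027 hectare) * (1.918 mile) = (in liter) 6.257e+10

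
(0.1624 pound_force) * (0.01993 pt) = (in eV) 3.17e+13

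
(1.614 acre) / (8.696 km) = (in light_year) 7.939e-17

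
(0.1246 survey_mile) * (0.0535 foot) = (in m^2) 3.27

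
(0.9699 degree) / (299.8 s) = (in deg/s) 0.003235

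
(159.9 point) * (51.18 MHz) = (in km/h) 1.039e+07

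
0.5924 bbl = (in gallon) 24.88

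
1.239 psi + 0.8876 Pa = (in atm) 0.08432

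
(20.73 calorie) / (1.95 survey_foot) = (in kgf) 14.88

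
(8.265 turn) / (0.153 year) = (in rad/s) 1.076e-05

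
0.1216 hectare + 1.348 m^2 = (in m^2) 1217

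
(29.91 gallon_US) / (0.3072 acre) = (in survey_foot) 0.0002988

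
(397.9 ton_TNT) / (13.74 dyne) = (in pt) 3.435e+19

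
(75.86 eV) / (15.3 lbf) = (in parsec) 5.788e-36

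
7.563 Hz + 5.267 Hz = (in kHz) 0.01283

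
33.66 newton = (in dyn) 3.366e+06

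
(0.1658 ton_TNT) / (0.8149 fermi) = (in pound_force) 1.914e+23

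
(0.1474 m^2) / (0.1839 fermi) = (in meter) 8.015e+14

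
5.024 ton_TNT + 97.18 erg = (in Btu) 1.992e+07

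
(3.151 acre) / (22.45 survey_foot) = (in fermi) 1.864e+18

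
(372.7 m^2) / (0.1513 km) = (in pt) 6983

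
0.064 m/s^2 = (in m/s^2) 0.064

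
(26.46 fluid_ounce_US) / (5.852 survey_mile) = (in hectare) 8.309e-12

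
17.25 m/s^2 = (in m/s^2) 17.25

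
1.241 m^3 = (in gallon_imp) 273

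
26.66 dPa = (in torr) 0.02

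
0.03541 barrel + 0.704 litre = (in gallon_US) 1.673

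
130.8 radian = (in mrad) 1.308e+05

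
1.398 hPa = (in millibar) 1.398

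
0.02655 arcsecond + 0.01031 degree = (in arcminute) 0.619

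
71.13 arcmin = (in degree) 1.185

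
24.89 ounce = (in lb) 1.556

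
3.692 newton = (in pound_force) 0.83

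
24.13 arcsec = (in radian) 0.000117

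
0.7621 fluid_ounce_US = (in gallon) 0.005954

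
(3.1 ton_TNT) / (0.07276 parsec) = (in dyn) 0.5777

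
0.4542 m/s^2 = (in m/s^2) 0.4542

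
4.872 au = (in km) 7.288e+08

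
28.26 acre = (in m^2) 1.144e+05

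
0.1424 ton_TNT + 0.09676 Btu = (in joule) 5.958e+08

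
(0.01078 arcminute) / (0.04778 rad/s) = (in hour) 1.823e-08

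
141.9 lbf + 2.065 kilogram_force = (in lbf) 146.5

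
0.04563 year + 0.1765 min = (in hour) 399.7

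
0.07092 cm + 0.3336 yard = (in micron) 3.058e+05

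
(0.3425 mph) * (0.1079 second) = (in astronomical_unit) 1.104e-13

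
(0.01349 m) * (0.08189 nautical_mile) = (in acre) 0.0005056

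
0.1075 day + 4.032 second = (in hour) 2.581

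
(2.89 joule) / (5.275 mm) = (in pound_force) 123.2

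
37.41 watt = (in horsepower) 0.05017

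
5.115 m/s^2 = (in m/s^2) 5.115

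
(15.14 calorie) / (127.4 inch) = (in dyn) 1.958e+06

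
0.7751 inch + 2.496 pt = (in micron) 2.057e+04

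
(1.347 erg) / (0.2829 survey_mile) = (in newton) 2.959e-10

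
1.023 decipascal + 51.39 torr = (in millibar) 68.52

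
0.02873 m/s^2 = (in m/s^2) 0.02873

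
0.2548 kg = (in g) 254.8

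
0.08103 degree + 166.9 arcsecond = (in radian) 0.002223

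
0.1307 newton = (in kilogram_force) 0.01333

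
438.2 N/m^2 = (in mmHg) 3.287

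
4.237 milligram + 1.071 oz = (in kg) 0.03037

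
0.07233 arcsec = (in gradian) 2.232e-05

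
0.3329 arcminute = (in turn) 1.541e-05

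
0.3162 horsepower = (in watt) 235.8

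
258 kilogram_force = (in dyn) 2.53e+08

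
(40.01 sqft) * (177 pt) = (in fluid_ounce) 7848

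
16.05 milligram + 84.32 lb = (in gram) 3.825e+04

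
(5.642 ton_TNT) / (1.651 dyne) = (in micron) 1.43e+21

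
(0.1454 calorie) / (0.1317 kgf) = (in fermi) 4.71e+14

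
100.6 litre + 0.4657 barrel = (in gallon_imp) 38.42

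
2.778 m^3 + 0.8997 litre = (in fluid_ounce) 9.397e+04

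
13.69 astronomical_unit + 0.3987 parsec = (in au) 8.225e+04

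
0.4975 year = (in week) 25.94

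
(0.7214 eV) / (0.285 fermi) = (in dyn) 40.55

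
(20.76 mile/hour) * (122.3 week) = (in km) 6.865e+05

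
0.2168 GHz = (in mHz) 2.168e+11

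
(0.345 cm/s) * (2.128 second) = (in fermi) 7.342e+12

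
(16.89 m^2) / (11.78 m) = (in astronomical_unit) 9.584e-12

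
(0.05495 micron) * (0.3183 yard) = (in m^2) 1.599e-08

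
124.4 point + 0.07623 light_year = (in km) 7.212e+11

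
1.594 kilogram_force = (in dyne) 1.563e+06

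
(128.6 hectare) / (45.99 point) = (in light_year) 8.378e-09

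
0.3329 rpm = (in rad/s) 0.03486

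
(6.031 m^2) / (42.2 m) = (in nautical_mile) 7.717e-05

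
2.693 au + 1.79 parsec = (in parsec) 1.79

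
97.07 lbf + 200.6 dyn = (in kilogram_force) 44.03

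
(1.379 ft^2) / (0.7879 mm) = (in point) 4.609e+05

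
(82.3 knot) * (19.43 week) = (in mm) 4.975e+11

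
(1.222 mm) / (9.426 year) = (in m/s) 4.111e-12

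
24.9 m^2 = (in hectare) 0.00249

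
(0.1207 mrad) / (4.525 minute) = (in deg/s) 2.547e-05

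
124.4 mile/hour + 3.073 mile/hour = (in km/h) 205.1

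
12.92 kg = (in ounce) 455.7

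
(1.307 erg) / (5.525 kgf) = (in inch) 9.497e-08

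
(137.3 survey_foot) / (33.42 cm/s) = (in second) 125.2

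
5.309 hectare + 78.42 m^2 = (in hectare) 5.317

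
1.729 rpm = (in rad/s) 0.1811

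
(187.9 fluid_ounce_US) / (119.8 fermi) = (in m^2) 4.638e+10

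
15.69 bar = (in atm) 15.48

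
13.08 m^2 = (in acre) 0.003232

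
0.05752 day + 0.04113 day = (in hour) 2.368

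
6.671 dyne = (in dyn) 6.671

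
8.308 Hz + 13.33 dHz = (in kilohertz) 0.009641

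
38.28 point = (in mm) 13.5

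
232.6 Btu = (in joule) 2.454e+05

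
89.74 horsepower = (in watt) 6.692e+04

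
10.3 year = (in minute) 5.414e+06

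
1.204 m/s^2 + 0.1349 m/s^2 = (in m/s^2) 1.339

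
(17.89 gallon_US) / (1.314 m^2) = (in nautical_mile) 2.783e-05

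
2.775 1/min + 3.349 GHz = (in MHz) 3349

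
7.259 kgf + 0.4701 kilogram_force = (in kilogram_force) 7.729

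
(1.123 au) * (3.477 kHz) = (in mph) 1.307e+15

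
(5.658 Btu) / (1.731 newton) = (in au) 2.305e-08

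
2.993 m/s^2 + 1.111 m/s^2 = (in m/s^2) 4.104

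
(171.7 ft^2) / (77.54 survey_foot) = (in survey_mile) 0.0004194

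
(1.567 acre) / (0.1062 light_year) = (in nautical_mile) 3.408e-15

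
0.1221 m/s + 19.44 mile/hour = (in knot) 17.13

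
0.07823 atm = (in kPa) 7.927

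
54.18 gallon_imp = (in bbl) 1.549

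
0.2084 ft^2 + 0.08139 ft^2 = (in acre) 6.653e-06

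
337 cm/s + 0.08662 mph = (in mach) 0.01001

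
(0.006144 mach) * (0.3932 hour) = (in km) 2.961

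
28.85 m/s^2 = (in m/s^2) 28.85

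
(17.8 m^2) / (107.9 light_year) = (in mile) 1.083e-20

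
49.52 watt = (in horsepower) 0.06641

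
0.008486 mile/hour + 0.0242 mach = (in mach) 0.02421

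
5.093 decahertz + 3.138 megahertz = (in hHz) 3.138e+04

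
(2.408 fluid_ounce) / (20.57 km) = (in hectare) 3.462e-13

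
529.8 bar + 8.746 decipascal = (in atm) 522.9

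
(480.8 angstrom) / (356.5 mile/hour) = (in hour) 8.38e-14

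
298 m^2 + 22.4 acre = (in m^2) 9.095e+04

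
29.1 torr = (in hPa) 38.8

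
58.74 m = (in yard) 64.24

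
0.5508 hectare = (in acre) 1.361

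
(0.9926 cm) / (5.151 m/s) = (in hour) 5.353e-07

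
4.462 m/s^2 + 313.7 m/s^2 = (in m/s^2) 318.2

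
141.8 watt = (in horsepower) 0.1902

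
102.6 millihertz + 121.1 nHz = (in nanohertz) 1.026e+08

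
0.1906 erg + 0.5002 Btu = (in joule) 527.7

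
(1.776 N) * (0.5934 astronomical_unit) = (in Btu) 1.494e+08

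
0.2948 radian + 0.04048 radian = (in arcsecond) 6.916e+04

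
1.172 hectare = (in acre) 2.896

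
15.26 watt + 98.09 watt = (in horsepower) 0.152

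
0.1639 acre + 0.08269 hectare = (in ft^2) 1.604e+04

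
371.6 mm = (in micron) 3.716e+05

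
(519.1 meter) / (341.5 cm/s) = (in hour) 0.04222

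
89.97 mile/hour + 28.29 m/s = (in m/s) 68.51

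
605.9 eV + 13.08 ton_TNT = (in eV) 3.416e+29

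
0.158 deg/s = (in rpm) 0.02633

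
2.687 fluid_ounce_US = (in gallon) 0.02099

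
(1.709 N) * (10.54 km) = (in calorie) 4305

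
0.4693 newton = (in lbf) 0.1055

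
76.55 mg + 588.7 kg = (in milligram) 5.887e+08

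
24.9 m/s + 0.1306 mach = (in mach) 0.2037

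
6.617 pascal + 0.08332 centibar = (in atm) 0.0008876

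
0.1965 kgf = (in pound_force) 0.4332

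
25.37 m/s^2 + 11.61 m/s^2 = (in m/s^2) 36.98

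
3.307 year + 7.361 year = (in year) 10.67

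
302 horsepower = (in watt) 2.252e+05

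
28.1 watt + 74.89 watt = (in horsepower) 0.1381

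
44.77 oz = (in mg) 1.269e+06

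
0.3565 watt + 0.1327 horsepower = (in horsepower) 0.1332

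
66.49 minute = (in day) 0.04617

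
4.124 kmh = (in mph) 2.563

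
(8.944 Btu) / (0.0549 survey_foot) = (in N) 5.639e+05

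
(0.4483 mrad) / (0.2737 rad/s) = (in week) 2.708e-09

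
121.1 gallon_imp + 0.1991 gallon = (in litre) 551.3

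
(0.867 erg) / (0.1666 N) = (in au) 3.479e-18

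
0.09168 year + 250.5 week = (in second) 1.544e+08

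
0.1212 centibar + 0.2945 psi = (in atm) 0.02124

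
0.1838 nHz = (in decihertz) 1.838e-09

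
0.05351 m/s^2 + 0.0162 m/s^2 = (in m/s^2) 0.06971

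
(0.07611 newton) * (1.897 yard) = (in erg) 1.32e+06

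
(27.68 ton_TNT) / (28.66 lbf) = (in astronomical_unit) 0.006073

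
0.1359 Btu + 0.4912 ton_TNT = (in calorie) 4.912e+08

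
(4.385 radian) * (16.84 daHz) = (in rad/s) 738.4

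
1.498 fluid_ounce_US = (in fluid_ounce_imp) 1.559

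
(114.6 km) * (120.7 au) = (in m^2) 2.069e+18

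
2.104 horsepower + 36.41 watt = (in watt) 1605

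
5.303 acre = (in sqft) 2.31e+05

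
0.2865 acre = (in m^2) 1159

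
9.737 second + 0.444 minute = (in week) 6.015e-05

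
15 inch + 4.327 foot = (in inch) 66.92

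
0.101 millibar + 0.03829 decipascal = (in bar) 0.000101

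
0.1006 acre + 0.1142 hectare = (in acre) 0.3828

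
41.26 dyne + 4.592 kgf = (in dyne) 4.503e+06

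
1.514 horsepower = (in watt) 1129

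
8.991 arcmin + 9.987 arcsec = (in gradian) 0.1696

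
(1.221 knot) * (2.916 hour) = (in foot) 2.163e+04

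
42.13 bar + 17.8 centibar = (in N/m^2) 4.231e+06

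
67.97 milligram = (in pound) 0.0001498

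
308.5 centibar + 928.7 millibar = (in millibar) 4014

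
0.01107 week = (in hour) 1.86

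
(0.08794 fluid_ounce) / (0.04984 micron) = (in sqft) 561.7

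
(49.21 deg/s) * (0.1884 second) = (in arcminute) 556.3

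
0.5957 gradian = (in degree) 0.5361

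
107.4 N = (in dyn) 1.074e+07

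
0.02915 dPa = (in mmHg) 2.186e-05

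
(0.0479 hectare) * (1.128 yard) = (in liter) 4.941e+05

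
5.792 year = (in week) 302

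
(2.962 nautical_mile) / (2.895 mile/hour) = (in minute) 70.64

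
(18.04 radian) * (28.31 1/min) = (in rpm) 81.28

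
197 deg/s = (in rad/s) 3.438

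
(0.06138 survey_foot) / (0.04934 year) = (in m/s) 1.202e-08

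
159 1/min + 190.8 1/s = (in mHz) 1.934e+05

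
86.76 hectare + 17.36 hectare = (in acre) 257.3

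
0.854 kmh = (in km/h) 0.854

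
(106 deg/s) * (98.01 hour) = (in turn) 1.039e+05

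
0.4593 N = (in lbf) 0.1033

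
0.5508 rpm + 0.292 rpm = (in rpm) 0.8428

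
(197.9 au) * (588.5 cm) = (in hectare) 1.742e+10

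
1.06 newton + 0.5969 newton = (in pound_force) 0.3725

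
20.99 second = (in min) 0.3498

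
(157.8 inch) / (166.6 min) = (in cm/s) 0.0401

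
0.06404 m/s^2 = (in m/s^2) 0.06404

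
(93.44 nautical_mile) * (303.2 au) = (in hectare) 7.849e+14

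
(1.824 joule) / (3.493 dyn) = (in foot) 1.713e+05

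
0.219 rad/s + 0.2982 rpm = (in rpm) 2.389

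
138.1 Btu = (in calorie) 3.482e+04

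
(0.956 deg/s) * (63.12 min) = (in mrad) 6.319e+04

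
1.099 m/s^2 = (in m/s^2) 1.099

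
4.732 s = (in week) 7.824e-06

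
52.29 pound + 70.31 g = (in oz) 839.1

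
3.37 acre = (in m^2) 1.364e+04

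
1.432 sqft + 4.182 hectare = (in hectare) 4.182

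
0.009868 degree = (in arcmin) 0.5921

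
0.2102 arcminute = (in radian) 6.114e-05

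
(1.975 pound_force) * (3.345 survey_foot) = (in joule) 8.957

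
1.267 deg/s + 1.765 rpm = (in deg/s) 11.86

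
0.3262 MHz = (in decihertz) 3.262e+06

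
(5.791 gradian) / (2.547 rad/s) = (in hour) 9.921e-06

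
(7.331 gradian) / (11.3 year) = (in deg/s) 1.851e-08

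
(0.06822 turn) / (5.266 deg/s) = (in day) 5.398e-05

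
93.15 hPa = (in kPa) 9.315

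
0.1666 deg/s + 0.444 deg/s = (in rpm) 0.1018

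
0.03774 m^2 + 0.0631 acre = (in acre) 0.06311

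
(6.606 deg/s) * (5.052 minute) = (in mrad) 3.495e+04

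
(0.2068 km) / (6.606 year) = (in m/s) 9.927e-07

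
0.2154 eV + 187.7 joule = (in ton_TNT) 4.486e-08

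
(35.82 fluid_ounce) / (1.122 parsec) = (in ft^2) 3.293e-19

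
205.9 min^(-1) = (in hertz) 3.432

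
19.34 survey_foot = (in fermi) 5.895e+15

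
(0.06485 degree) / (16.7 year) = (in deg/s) 1.231e-10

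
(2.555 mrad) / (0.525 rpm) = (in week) 7.684e-08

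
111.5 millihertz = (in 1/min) 6.69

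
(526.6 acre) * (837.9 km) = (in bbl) 1.123e+13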